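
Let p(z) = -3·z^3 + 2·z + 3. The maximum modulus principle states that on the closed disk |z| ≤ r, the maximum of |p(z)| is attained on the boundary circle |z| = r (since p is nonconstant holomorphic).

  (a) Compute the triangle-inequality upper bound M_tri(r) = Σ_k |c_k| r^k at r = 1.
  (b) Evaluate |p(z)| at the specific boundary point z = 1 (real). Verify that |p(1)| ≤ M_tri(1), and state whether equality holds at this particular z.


Coefficients: c_0 = 3, c_1 = 2, c_2 = 0, c_3 = -3. Radius r = 1.
Part (a). Triangle bound: M_tri(r) = Σ_k |c_k| r^k
  = |3|·1^0 + |2|·1^1 + |0|·1^2 + |-3|·1^3
  = 3 + 2 + 0 + 3 = 8.
This bounds M(r) := max_{|z|=r} |p(z)| from above; equality holds iff all terms c_k z^k can be made to align in phase at a single z on |z|=r.
Part (b). At z = 1 (real, on the circle |z| = r):
  p(1) = (3)·1^0 + (2)·1^1 + (0)·1^2 + (-3)·1^3 = 2.
  |p(1)| = 2.
Check: |p(1)| = 2 ≤ 8 = M_tri(1). ✓ Equality does not hold at z = 1 (the coefficients have mixed signs, so the terms do not all align in phase there).

M_tri(1) = 8; |p(1)| = 2; equality at z=1: no.


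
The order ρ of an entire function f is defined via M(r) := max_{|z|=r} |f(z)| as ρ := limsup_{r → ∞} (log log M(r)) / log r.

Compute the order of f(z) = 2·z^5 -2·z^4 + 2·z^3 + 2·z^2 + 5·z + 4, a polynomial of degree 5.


|f(z)| ≤ Σ|c_k|·r^k = O(r^5) as r → ∞. Polynomial growth is O(e^{r^ε}) for every ε > 0 (since r^5/e^{r^ε} → 0), so ρ ≤ ε for all ε > 0, i.e. ρ = 0. Every nonconstant polynomial has order 0.
Therefore ρ = 0.

Order ρ = 0.


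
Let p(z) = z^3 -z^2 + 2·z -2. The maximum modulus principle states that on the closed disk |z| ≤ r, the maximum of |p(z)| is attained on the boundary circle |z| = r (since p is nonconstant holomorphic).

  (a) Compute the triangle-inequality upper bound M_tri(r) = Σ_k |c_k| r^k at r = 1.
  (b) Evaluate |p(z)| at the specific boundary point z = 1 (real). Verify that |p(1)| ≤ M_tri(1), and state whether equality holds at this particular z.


Coefficients: c_0 = -2, c_1 = 2, c_2 = -1, c_3 = 1. Radius r = 1.
Part (a). Triangle bound: M_tri(r) = Σ_k |c_k| r^k
  = |-2|·1^0 + |2|·1^1 + |-1|·1^2 + |1|·1^3
  = 2 + 2 + 1 + 1 = 6.
This bounds M(r) := max_{|z|=r} |p(z)| from above; equality holds iff all terms c_k z^k can be made to align in phase at a single z on |z|=r.
Part (b). At z = 1 (real, on the circle |z| = r):
  p(1) = (-2)·1^0 + (2)·1^1 + (-1)·1^2 + (1)·1^3 = 0.
  |p(1)| = 0.
Check: |p(1)| = 0 ≤ 6 = M_tri(1). ✓ Equality does not hold at z = 1 (the coefficients have mixed signs, so the terms do not all align in phase there).

M_tri(1) = 6; |p(1)| = 0; equality at z=1: no.


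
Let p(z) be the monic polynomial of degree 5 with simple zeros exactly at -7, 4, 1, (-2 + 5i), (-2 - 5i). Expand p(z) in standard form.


The polynomial is p(z) = ∏_{α ∈ S} (z − α), where S = {-7, 4, 1, (-2 + 5i), (-2 - 5i)}.
Expanding the product yields: p(z) = z^5 + 6·z^4 + 6·z^3 -38·z^2 -787·z + 812.
Note conjugate pairs combine to real quadratics: (z − (-2+5i))(z − (-2−5i)) = z² + 4z + 29.
The resulting polynomial has degree 5 and real coefficients as required.

p(z) = z^5 + 6·z^4 + 6·z^3 -38·z^2 -787·z + 812.


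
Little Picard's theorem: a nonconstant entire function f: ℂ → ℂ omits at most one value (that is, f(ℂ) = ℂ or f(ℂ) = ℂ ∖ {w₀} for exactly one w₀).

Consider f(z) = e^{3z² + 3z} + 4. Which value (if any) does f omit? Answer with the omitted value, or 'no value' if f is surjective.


Little Picard bounds the complement of f(ℂ) to at most one point.
The exponent g(z) = 3z² + 3z is a nonconstant polynomial, hence surjective onto ℂ. So e^{g(z)} takes every value in {e^w : w ∈ ℂ} = ℂ ∖ {0}. Adding 4 shifts the range to ℂ ∖ {4}. f omits exactly 4.

Omitted value: 4.


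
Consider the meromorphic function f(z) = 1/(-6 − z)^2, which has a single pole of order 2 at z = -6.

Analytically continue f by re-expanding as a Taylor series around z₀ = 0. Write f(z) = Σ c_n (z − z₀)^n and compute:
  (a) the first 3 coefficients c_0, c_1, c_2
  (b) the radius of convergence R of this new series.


Let w = z − z₀, so z = z₀ + w.
Then -6 − z = -6 − (z₀ + w) = (-6 − z₀) − w = -6 − w.
f(z) = 1/(-6 − w)^2 = (1/(-6)^2) · (1 − w/(-6))^{−2}.
By the binomial series (1−u)^{−2} = Σ_{n≥0} C(n+1, 1) u^n for |u|<1, with u = w/(-6):
  c_n = C(n+1, 1) / (-6)^(n+2).
  c_0 = 1/(-6)^2 = 1/36.
  c_1 = 2/(-6)^3 = -1/108.
  c_2 = 3/(-6)^4 = 1/432.
The series is valid for |w/d| < 1, i.e. |z − z₀| < |d|.
Radius of convergence: R = |-6 − z₀| = |-6| = 6 (distance from z₀ to the singularity z = -6).

c_0 = 1/36, c_1 = -1/108, c_2 = 1/432; R = 6.


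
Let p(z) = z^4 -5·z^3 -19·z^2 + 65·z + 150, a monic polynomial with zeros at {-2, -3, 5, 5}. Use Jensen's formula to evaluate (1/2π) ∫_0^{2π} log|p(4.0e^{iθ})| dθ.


Zeros: -3, -2, 5, 5; r = 4.0.
Inside |z| < r: -3, -2. Outside (|z| ≥ r): 5, 5.
p(0) = 150, so log|p(0)| = log(150) = 5.0106.
Apply Jensen: I(r) = log|p(0)| + Σ_k log(r/|z_k|), summed over zeros inside |z| < r.
  log(r/|z_k|) for z_k = -2: log(4.0/2) = 0.6931
  log(r/|z_k|) for z_k = -3: log(4.0/3) = 0.2877
  Outside zeros (5, 5) contribute nothing to the Jensen sum.
Sum over inside zeros: 0.9808.
I(r) = log|p(0)| + (inside sum) = 5.0106 + 0.9808 = 5.9915.
Note: since some zeros are outside |z| ≤ r, the simplified n·log(r) form does NOT apply — only the inside zeros contribute.

I(r) ≈ 5.9915.


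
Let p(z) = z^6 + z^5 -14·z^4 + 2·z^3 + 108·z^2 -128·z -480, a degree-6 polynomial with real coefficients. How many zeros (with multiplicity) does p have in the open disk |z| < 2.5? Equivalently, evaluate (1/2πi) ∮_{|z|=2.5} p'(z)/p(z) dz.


The zeros of p are: -2, (2 + 2i), (2 - 2i), 3, (-3 + 1i), (-3 - 1i).
Their magnitudes are: 2, 2.828, 2.828, 3, 3.162, 3.162.
Zeros with |z| < R = 2.5: -2.
Count = 1.
By the argument principle, (1/2πi) ∮_{|z|=R} p'(z)/p(z) dz equals exactly this count.

Number of zeros inside |z| < 2.5: 1.


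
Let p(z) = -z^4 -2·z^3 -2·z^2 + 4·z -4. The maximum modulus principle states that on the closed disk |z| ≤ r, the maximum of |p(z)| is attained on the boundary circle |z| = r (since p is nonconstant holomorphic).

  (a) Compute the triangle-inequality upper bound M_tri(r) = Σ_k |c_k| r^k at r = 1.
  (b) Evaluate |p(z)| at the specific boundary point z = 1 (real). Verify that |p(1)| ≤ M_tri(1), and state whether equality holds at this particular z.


Coefficients: c_0 = -4, c_1 = 4, c_2 = -2, c_3 = -2, c_4 = -1. Radius r = 1.
Part (a). Triangle bound: M_tri(r) = Σ_k |c_k| r^k
  = |-4|·1^0 + |4|·1^1 + |-2|·1^2 + |-2|·1^3 + |-1|·1^4
  = 4 + 4 + 2 + 2 + 1 = 13.
This bounds M(r) := max_{|z|=r} |p(z)| from above; equality holds iff all terms c_k z^k can be made to align in phase at a single z on |z|=r.
Part (b). At z = 1 (real, on the circle |z| = r):
  p(1) = (-4)·1^0 + (4)·1^1 + (-2)·1^2 + (-2)·1^3 + (-1)·1^4 = -5.
  |p(1)| = 5.
Check: |p(1)| = 5 ≤ 13 = M_tri(1). ✓ Equality does not hold at z = 1 (the coefficients have mixed signs, so the terms do not all align in phase there).

M_tri(1) = 13; |p(1)| = 5; equality at z=1: no.


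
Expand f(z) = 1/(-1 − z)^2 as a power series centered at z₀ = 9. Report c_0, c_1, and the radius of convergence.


Let w = z − z₀, so z = z₀ + w.
Then -1 − z = -1 − (z₀ + w) = (-1 − z₀) − w = -10 − w.
f(z) = 1/(-10 − w)^2 = (1/(-10)^2) · (1 − w/(-10))^{−2}.
By the binomial series (1−u)^{−2} = Σ_{n≥0} C(n+1, 1) u^n for |u|<1, with u = w/(-10):
  c_n = C(n+1, 1) / (-10)^(n+2).
  c_0 = 1/(-10)^2 = 1/100.
  c_1 = 2/(-10)^3 = -1/500.
The series is valid for |w/d| < 1, i.e. |z − z₀| < |d|.
Radius of convergence: R = |-1 − z₀| = |-10| = 10 (distance from z₀ to the singularity z = -1).

c_0 = 1/100, c_1 = -1/500; R = 10.


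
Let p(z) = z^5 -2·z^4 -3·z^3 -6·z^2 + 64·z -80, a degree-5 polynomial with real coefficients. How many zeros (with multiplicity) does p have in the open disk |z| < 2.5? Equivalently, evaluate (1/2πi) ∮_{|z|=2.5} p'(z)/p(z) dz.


The zeros of p are: (2 + 1i), (2 - 1i), 2, (-2 + 2i), (-2 - 2i).
Their magnitudes are: 2.236, 2.236, 2, 2.828, 2.828.
Zeros with |z| < R = 2.5: (2 + 1i), (2 - 1i), 2.
Count = 3.
By the argument principle, (1/2πi) ∮_{|z|=R} p'(z)/p(z) dz equals exactly this count.

Number of zeros inside |z| < 2.5: 3.


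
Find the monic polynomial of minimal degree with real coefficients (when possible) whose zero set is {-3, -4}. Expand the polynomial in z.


The polynomial is p(z) = ∏_{α ∈ S} (z − α), where S = {-3, -4}.
Expanding the product yields: p(z) = z^2 + 7·z + 12.
The resulting polynomial has degree 2 and real coefficients as required.

p(z) = z^2 + 7·z + 12.


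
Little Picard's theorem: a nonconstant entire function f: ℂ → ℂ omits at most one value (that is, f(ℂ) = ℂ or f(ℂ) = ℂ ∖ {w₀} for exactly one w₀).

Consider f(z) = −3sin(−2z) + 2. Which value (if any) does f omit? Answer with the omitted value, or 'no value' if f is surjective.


Little Picard bounds the complement of f(ℂ) to at most one point.
sin is entire and surjective onto ℂ: for every w ∈ ℂ, sin(ζ) = w has a solution ζ ∈ ℂ (e.g., via the complex inverse arcsin). With ζ = −2z this gives z = ζ/(-2). Then -3·sin(−2z) takes every value in -3·ℂ = ℂ, and adding 2 is a bijection of ℂ. So f is surjective and omits no value. (Note: only on the real line is sin bounded by [−1, 1].)

Omitted value: no value.


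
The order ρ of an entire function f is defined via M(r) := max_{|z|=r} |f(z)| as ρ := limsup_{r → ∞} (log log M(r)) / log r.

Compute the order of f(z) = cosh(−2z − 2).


cosh(w) is a linear combination of e^{iw} and e^{−iw} (or e^w, e^{−w} in the hyperbolic case), so |cosh(w)| ≤ e^{|w|}. With w = −2z − 2, |w| ≤ 2|z| + 2 = 2r + 2 on |z| = r, giving M(r) ≤ e^{2r + 2}, so ρ ≤ 1. On a suitable ray (z = it for sin/cos; z = t for sinh/cosh, t real → ∞), |cosh(−2z − 2)| grows like e^{2|t|}/2, so ρ ≥ 1. Hence ρ = 1.
Therefore ρ = 1.

Order ρ = 1.


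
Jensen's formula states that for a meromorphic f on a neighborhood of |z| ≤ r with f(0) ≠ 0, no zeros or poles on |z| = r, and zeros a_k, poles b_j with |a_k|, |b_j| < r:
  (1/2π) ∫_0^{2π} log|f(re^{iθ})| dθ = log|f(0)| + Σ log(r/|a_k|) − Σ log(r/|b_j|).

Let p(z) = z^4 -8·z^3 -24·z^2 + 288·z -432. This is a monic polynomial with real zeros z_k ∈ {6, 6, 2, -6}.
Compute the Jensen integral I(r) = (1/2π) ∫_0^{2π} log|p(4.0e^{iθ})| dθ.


Zeros: -6, 2, 6, 6; r = 4.0.
Inside |z| < r: 2. Outside (|z| ≥ r): -6, 6, 6.
p(0) = -432, so log|p(0)| = log(432) = 6.0684.
Apply Jensen: I(r) = log|p(0)| + Σ_k log(r/|z_k|), summed over zeros inside |z| < r.
  log(r/|z_k|) for z_k = 2: log(4.0/2) = 0.6931
  Outside zeros (-6, 6, 6) contribute nothing to the Jensen sum.
Sum over inside zeros: 0.6931.
I(r) = log|p(0)| + (inside sum) = 6.0684 + 0.6931 = 6.7616.
Note: since some zeros are outside |z| ≤ r, the simplified n·log(r) form does NOT apply — only the inside zeros contribute.

I(r) ≈ 6.7616.


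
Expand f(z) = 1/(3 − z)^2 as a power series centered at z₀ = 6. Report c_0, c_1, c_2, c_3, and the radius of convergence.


Let w = z − z₀, so z = z₀ + w.
Then 3 − z = 3 − (z₀ + w) = (3 − z₀) − w = -3 − w.
f(z) = 1/(-3 − w)^2 = (1/(-3)^2) · (1 − w/(-3))^{−2}.
By the binomial series (1−u)^{−2} = Σ_{n≥0} C(n+1, 1) u^n for |u|<1, with u = w/(-3):
  c_n = C(n+1, 1) / (-3)^(n+2).
  c_0 = 1/(-3)^2 = 1/9.
  c_1 = 2/(-3)^3 = -2/27.
  c_2 = 3/(-3)^4 = 1/27.
  c_3 = 4/(-3)^5 = -4/243.
The series is valid for |w/d| < 1, i.e. |z − z₀| < |d|.
Radius of convergence: R = |3 − z₀| = |-3| = 3 (distance from z₀ to the singularity z = 3).

c_0 = 1/9, c_1 = -2/27, c_2 = 1/27, c_3 = -4/243; R = 3.


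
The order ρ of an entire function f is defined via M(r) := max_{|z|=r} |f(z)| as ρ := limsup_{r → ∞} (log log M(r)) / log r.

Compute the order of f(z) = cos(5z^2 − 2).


Write cos(w) = (e^{iw} ± e^{−iw})/(2 or 2i), so |cos(w)| ≤ e^{|w|}. With w = 5z^2 − 2, |w| ≤ 5r^2 + 2 on |z|=r, giving M(r) ≤ e^{5r^2 + 2} and ρ ≤ 2. For the lower bound, choose z on |z|=r with 5z^2 purely imaginary of modulus 5r^2; then |cos(5z^2 − 2)| grows like e^{5r^2}/2, so ρ ≥ 2. Hence ρ = 2.
Therefore ρ = 2.

Order ρ = 2.


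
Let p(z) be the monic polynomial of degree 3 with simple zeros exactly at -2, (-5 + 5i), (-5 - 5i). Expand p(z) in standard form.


The polynomial is p(z) = ∏_{α ∈ S} (z − α), where S = {-2, (-5 + 5i), (-5 - 5i)}.
Expanding the product yields: p(z) = z^3 + 12·z^2 + 70·z + 100.
Note conjugate pairs combine to real quadratics: (z − (-5+5i))(z − (-5−5i)) = z² + 10z + 50.
The resulting polynomial has degree 3 and real coefficients as required.

p(z) = z^3 + 12·z^2 + 70·z + 100.


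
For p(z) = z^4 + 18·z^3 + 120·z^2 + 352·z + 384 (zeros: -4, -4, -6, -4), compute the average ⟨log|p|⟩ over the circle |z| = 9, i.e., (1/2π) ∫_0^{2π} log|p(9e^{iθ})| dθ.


Zeros: -6, -4, -4, -4; r = 9.
Inside |z| < r: -6, -4, -4, -4. Outside (|z| ≥ r): ∅.
p(0) = 384, so log|p(0)| = log(384) = 5.9506.
Apply Jensen: I(r) = log|p(0)| + Σ_k log(r/|z_k|), summed over zeros inside |z| < r.
  log(r/|z_k|) for z_k = -4: log(9/4) = 0.8109
  log(r/|z_k|) for z_k = -4: log(9/4) = 0.8109
  log(r/|z_k|) for z_k = -6: log(9/6) = 0.4055
  log(r/|z_k|) for z_k = -4: log(9/4) = 0.8109
Sum over inside zeros: 2.8383.
I(r) = log|p(0)| + (inside sum) = 5.9506 + 2.8383 = 8.7889.
Closed form (all zeros inside, monic): I(r) = n·log(r) = 4·log(9) = 8.7889. ✓

I(r) ≈ 8.7889.


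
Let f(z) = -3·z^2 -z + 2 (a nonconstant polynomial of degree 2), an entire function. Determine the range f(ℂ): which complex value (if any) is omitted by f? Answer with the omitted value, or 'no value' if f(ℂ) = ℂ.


Little Picard bounds the complement of f(ℂ) to at most one point.
For every w ∈ ℂ, the equation p(z) − w = 0 is a nonconstant polynomial in z and hence has at least one root by the fundamental theorem of algebra. So p is surjective onto ℂ, omitting no value.

Omitted value: no value.


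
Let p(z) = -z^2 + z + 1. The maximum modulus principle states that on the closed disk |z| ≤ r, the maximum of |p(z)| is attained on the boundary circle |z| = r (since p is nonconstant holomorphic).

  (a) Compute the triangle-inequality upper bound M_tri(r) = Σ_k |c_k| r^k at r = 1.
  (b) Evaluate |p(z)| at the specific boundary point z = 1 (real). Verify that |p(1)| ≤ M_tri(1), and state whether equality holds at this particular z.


Coefficients: c_0 = 1, c_1 = 1, c_2 = -1. Radius r = 1.
Part (a). Triangle bound: M_tri(r) = Σ_k |c_k| r^k
  = |1|·1^0 + |1|·1^1 + |-1|·1^2
  = 1 + 1 + 1 = 3.
This bounds M(r) := max_{|z|=r} |p(z)| from above; equality holds iff all terms c_k z^k can be made to align in phase at a single z on |z|=r.
Part (b). At z = 1 (real, on the circle |z| = r):
  p(1) = (1)·1^0 + (1)·1^1 + (-1)·1^2 = 1.
  |p(1)| = 1.
Check: |p(1)| = 1 ≤ 3 = M_tri(1). ✓ Equality does not hold at z = 1 (the coefficients have mixed signs, so the terms do not all align in phase there).

M_tri(1) = 3; |p(1)| = 1; equality at z=1: no.


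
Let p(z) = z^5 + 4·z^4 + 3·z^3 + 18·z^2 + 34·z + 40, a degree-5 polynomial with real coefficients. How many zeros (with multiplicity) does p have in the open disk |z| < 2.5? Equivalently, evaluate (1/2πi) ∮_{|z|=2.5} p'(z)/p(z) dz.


The zeros of p are: -4, (1 + 2i), (1 - 2i), (-1 + 1i), (-1 - 1i).
Their magnitudes are: 4, 2.236, 2.236, 1.414, 1.414.
Zeros with |z| < R = 2.5: (1 + 2i), (1 - 2i), (-1 + 1i), (-1 - 1i).
Count = 4.
By the argument principle, (1/2πi) ∮_{|z|=R} p'(z)/p(z) dz equals exactly this count.

Number of zeros inside |z| < 2.5: 4.


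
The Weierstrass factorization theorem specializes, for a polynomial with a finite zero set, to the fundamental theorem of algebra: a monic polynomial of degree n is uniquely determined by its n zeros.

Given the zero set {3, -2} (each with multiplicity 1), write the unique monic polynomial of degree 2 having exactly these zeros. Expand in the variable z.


The polynomial is p(z) = ∏_{α ∈ S} (z − α), where S = {3, -2}.
Expanding the product yields: p(z) = z^2 -z -6.
The resulting polynomial has degree 2 and real coefficients as required.

p(z) = z^2 -z -6.


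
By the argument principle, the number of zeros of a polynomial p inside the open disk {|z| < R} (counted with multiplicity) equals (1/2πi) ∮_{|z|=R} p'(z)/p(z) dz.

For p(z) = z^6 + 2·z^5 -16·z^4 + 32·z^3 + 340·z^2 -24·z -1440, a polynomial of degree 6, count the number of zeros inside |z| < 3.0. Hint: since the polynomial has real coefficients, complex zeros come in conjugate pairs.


The zeros of p are: -4, (3 + 3i), (3 - 3i), 2, (-3 + 1i), (-3 - 1i).
Their magnitudes are: 4, 4.243, 4.243, 2, 3.162, 3.162.
Zeros with |z| < R = 3.0: 2.
Count = 1.
By the argument principle, (1/2πi) ∮_{|z|=R} p'(z)/p(z) dz equals exactly this count.

Number of zeros inside |z| < 3.0: 1.


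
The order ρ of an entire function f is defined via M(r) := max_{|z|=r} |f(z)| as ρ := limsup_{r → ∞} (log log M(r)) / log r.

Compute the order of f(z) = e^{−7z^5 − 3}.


|e^{−7z^5 − 3}| = e^{Re(-7·z^5) + -3} ≤ e^{7|z|^5 + -3} = e^{7r^5 + -3} on |z| = r, so ρ ≤ 5. Choosing z on |z|=r so that -7·z^5 is real positive (always possible by picking arg z appropriately) gives |f(z)| = e^{7r^5 + -3}, matching the bound. The additive constant -3 does not affect log log M(r) ~ 5·log r. Hence ρ = 5.
Therefore ρ = 5.

Order ρ = 5.


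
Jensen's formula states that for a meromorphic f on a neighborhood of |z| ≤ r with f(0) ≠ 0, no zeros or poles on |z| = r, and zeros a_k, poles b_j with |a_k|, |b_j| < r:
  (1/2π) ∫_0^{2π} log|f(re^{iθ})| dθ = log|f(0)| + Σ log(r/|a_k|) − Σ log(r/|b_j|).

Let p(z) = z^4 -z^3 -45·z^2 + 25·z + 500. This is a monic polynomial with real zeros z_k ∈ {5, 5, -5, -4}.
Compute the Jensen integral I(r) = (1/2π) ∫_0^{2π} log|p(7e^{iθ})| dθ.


Zeros: -5, -4, 5, 5; r = 7.
Inside |z| < r: -5, -4, 5, 5. Outside (|z| ≥ r): ∅.
p(0) = 500, so log|p(0)| = log(500) = 6.2146.
Apply Jensen: I(r) = log|p(0)| + Σ_k log(r/|z_k|), summed over zeros inside |z| < r.
  log(r/|z_k|) for z_k = 5: log(7/5) = 0.3365
  log(r/|z_k|) for z_k = 5: log(7/5) = 0.3365
  log(r/|z_k|) for z_k = -5: log(7/5) = 0.3365
  log(r/|z_k|) for z_k = -4: log(7/4) = 0.5596
Sum over inside zeros: 1.5690.
I(r) = log|p(0)| + (inside sum) = 6.2146 + 1.5690 = 7.7836.
Closed form (all zeros inside, monic): I(r) = n·log(r) = 4·log(7) = 7.7836. ✓

I(r) ≈ 7.7836.


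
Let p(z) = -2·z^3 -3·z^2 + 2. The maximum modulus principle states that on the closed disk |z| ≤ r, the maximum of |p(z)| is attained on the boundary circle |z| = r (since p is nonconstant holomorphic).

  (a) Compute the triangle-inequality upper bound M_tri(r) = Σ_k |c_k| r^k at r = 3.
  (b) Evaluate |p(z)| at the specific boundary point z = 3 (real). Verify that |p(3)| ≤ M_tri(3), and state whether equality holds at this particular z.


Coefficients: c_0 = 2, c_1 = 0, c_2 = -3, c_3 = -2. Radius r = 3.
Part (a). Triangle bound: M_tri(r) = Σ_k |c_k| r^k
  = |2|·3^0 + |0|·3^1 + |-3|·3^2 + |-2|·3^3
  = 2 + 0 + 27 + 54 = 83.
This bounds M(r) := max_{|z|=r} |p(z)| from above; equality holds iff all terms c_k z^k can be made to align in phase at a single z on |z|=r.
Part (b). At z = 3 (real, on the circle |z| = r):
  p(3) = (2)·3^0 + (0)·3^1 + (-3)·3^2 + (-2)·3^3 = -79.
  |p(3)| = 79.
Check: |p(3)| = 79 ≤ 83 = M_tri(3). ✓ Equality does not hold at z = 3 (the coefficients have mixed signs, so the terms do not all align in phase there).

M_tri(3) = 83; |p(3)| = 79; equality at z=3: no.


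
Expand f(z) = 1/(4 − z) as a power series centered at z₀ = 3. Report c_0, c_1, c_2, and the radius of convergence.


Let w = z − z₀, so z = z₀ + w.
Then 4 − z = 4 − (z₀ + w) = (4 − z₀) − w = 1 − w.
f(z) = 1/(1 − w) = (1/(1)) · 1/(1 − w/(1)) = Σ_{n≥0} w^n / (1)^(n+1).
So c_n = 1/(1)^(n+1):
  c_0 = 1/(1)^1 = 1.
  c_1 = 1/(1)^2 = 1.
  c_2 = 1/(1)^3 = 1.
The series is valid for |w/d| < 1, i.e. |z − z₀| < |d|.
Radius of convergence: R = |4 − z₀| = |1| = 1 (distance from z₀ to the singularity z = 4).

c_0 = 1, c_1 = 1, c_2 = 1; R = 1.


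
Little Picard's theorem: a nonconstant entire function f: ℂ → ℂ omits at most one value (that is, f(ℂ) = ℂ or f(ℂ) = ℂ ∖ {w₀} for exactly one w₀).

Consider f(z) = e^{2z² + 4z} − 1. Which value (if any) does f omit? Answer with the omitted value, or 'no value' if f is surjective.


Little Picard bounds the complement of f(ℂ) to at most one point.
The exponent g(z) = 2z² + 4z is a nonconstant polynomial, hence surjective onto ℂ. So e^{g(z)} takes every value in {e^w : w ∈ ℂ} = ℂ ∖ {0}. Adding -1 shifts the range to ℂ ∖ {-1}. f omits exactly -1.

Omitted value: -1.


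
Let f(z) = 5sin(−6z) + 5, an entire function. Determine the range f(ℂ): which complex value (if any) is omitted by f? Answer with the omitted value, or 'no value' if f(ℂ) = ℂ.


Little Picard bounds the complement of f(ℂ) to at most one point.
sin is entire and surjective onto ℂ: for every w ∈ ℂ, sin(ζ) = w has a solution ζ ∈ ℂ (e.g., via the complex inverse arcsin). With ζ = −6z this gives z = ζ/(-6). Then 5·sin(−6z) takes every value in 5·ℂ = ℂ, and adding 5 is a bijection of ℂ. So f is surjective and omits no value. (Note: only on the real line is sin bounded by [−1, 1].)

Omitted value: no value.


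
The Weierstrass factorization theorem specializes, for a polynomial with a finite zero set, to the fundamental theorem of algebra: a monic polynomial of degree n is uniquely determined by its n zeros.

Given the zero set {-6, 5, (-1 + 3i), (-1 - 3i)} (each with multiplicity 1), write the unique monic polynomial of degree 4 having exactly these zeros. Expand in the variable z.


The polynomial is p(z) = ∏_{α ∈ S} (z − α), where S = {-6, 5, (-1 + 3i), (-1 - 3i)}.
Expanding the product yields: p(z) = z^4 + 3·z^3 -18·z^2 -50·z -300.
Note conjugate pairs combine to real quadratics: (z − (-1+3i))(z − (-1−3i)) = z² + 2z + 10.
The resulting polynomial has degree 4 and real coefficients as required.

p(z) = z^4 + 3·z^3 -18·z^2 -50·z -300.


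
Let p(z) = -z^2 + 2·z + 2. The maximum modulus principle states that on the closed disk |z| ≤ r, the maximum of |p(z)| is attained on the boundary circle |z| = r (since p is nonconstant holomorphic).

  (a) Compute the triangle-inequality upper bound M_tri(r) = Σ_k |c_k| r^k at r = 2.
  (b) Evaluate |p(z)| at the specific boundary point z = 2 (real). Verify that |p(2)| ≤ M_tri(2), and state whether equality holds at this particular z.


Coefficients: c_0 = 2, c_1 = 2, c_2 = -1. Radius r = 2.
Part (a). Triangle bound: M_tri(r) = Σ_k |c_k| r^k
  = |2|·2^0 + |2|·2^1 + |-1|·2^2
  = 2 + 4 + 4 = 10.
This bounds M(r) := max_{|z|=r} |p(z)| from above; equality holds iff all terms c_k z^k can be made to align in phase at a single z on |z|=r.
Part (b). At z = 2 (real, on the circle |z| = r):
  p(2) = (2)·2^0 + (2)·2^1 + (-1)·2^2 = 2.
  |p(2)| = 2.
Check: |p(2)| = 2 ≤ 10 = M_tri(2). ✓ Equality does not hold at z = 2 (the coefficients have mixed signs, so the terms do not all align in phase there).

M_tri(2) = 10; |p(2)| = 2; equality at z=2: no.


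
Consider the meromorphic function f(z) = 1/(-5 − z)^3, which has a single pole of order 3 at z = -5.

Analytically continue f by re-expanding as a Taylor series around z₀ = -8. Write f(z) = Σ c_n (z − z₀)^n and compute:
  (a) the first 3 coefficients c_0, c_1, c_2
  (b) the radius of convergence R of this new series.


Let w = z − z₀, so z = z₀ + w.
Then -5 − z = -5 − (z₀ + w) = (-5 − z₀) − w = 3 − w.
f(z) = 1/(3 − w)^3 = (1/(3)^3) · (1 − w/(3))^{−3}.
By the binomial series (1−u)^{−3} = Σ_{n≥0} C(n+2, 2) u^n for |u|<1, with u = w/(3):
  c_n = C(n+2, 2) / (3)^(n+3).
  c_0 = 1/(3)^3 = 1/27.
  c_1 = 3/(3)^4 = 1/27.
  c_2 = 6/(3)^5 = 2/81.
The series is valid for |w/d| < 1, i.e. |z − z₀| < |d|.
Radius of convergence: R = |-5 − z₀| = |3| = 3 (distance from z₀ to the singularity z = -5).

c_0 = 1/27, c_1 = 1/27, c_2 = 2/81; R = 3.


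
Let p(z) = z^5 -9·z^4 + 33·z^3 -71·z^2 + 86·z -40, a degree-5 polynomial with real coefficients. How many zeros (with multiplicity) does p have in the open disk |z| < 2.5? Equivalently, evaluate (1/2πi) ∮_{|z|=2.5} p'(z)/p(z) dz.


The zeros of p are: (1 + 2i), (1 - 2i), 4, 2, 1.
Their magnitudes are: 2.236, 2.236, 4, 2, 1.
Zeros with |z| < R = 2.5: (1 + 2i), (1 - 2i), 2, 1.
Count = 4.
By the argument principle, (1/2πi) ∮_{|z|=R} p'(z)/p(z) dz equals exactly this count.

Number of zeros inside |z| < 2.5: 4.


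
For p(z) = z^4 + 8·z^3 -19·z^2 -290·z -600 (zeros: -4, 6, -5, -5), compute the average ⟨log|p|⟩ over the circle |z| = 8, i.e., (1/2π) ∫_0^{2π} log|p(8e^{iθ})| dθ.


Zeros: -5, -5, -4, 6; r = 8.
Inside |z| < r: -5, -5, -4, 6. Outside (|z| ≥ r): ∅.
p(0) = -600, so log|p(0)| = log(600) = 6.3969.
Apply Jensen: I(r) = log|p(0)| + Σ_k log(r/|z_k|), summed over zeros inside |z| < r.
  log(r/|z_k|) for z_k = -4: log(8/4) = 0.6931
  log(r/|z_k|) for z_k = 6: log(8/6) = 0.2877
  log(r/|z_k|) for z_k = -5: log(8/5) = 0.4700
  log(r/|z_k|) for z_k = -5: log(8/5) = 0.4700
Sum over inside zeros: 1.9208.
I(r) = log|p(0)| + (inside sum) = 6.3969 + 1.9208 = 8.3178.
Closed form (all zeros inside, monic): I(r) = n·log(r) = 4·log(8) = 8.3178. ✓

I(r) ≈ 8.3178.


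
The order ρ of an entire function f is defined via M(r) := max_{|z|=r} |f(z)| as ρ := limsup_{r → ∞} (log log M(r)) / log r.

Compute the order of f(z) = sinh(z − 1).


sinh(w) is a linear combination of e^{iw} and e^{−iw} (or e^w, e^{−w} in the hyperbolic case), so |sinh(w)| ≤ e^{|w|}. With w = z − 1, |w| ≤ 1|z| + 1 = 1r + 1 on |z| = r, giving M(r) ≤ e^{1r + 1}, so ρ ≤ 1. On a suitable ray (z = it for sin/cos; z = t for sinh/cosh, t real → ∞), |sinh(z − 1)| grows like e^{1|t|}/2, so ρ ≥ 1. Hence ρ = 1.
Therefore ρ = 1.

Order ρ = 1.


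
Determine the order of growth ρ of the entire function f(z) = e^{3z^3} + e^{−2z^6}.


Each summand is entire of order 3 and 6 respectively (as in the single-exponential case). The order of a sum is at most the max of the orders, so ρ ≤ 6. For the lower bound: on |z|=r choose arg z so that -2z^6 is real positive; then |e^{-2z^6}| = e^{2r^6} while |e^{3z^3}| ≤ e^{3r^3} = o(e^{2r^6}). So |f| ≥ e^{2r^6}(1 − o(1)) and ρ ≥ 6. Hence ρ = max(3, 6) = 6.
Therefore ρ = 6.

Order ρ = 6.


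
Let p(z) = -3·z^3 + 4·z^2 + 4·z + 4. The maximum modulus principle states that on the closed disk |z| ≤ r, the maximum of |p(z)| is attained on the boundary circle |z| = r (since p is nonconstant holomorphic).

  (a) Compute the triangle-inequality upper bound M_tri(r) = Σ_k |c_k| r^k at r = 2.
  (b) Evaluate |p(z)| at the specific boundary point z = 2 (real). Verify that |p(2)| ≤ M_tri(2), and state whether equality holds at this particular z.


Coefficients: c_0 = 4, c_1 = 4, c_2 = 4, c_3 = -3. Radius r = 2.
Part (a). Triangle bound: M_tri(r) = Σ_k |c_k| r^k
  = |4|·2^0 + |4|·2^1 + |4|·2^2 + |-3|·2^3
  = 4 + 8 + 16 + 24 = 52.
This bounds M(r) := max_{|z|=r} |p(z)| from above; equality holds iff all terms c_k z^k can be made to align in phase at a single z on |z|=r.
Part (b). At z = 2 (real, on the circle |z| = r):
  p(2) = (4)·2^0 + (4)·2^1 + (4)·2^2 + (-3)·2^3 = 4.
  |p(2)| = 4.
Check: |p(2)| = 4 ≤ 52 = M_tri(2). ✓ Equality does not hold at z = 2 (the coefficients have mixed signs, so the terms do not all align in phase there).

M_tri(2) = 52; |p(2)| = 4; equality at z=2: no.


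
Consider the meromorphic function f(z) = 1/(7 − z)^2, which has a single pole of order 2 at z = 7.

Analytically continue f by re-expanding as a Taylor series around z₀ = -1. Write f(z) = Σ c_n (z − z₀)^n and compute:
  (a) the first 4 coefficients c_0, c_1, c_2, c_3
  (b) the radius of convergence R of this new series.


Let w = z − z₀, so z = z₀ + w.
Then 7 − z = 7 − (z₀ + w) = (7 − z₀) − w = 8 − w.
f(z) = 1/(8 − w)^2 = (1/(8)^2) · (1 − w/(8))^{−2}.
By the binomial series (1−u)^{−2} = Σ_{n≥0} C(n+1, 1) u^n for |u|<1, with u = w/(8):
  c_n = C(n+1, 1) / (8)^(n+2).
  c_0 = 1/(8)^2 = 1/64.
  c_1 = 2/(8)^3 = 1/256.
  c_2 = 3/(8)^4 = 3/4096.
  c_3 = 4/(8)^5 = 1/8192.
The series is valid for |w/d| < 1, i.e. |z − z₀| < |d|.
Radius of convergence: R = |7 − z₀| = |8| = 8 (distance from z₀ to the singularity z = 7).

c_0 = 1/64, c_1 = 1/256, c_2 = 3/4096, c_3 = 1/8192; R = 8.


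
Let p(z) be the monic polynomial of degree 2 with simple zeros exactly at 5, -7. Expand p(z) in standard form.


The polynomial is p(z) = ∏_{α ∈ S} (z − α), where S = {5, -7}.
Expanding the product yields: p(z) = z^2 + 2·z -35.
The resulting polynomial has degree 2 and real coefficients as required.

p(z) = z^2 + 2·z -35.


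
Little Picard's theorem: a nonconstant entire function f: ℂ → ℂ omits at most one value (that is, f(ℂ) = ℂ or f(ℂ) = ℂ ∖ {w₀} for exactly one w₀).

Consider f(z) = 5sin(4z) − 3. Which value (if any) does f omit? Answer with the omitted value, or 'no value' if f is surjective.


Little Picard bounds the complement of f(ℂ) to at most one point.
sin is entire and surjective onto ℂ: for every w ∈ ℂ, sin(ζ) = w has a solution ζ ∈ ℂ (e.g., via the complex inverse arcsin). With ζ = 4z this gives z = ζ/(4). Then 5·sin(4z) takes every value in 5·ℂ = ℂ, and adding -3 is a bijection of ℂ. So f is surjective and omits no value. (Note: only on the real line is sin bounded by [−1, 1].)

Omitted value: no value.


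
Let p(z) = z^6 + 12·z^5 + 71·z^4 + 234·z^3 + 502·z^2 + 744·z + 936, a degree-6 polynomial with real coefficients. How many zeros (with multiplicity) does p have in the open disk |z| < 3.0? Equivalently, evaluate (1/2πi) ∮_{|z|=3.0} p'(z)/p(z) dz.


The zeros of p are: (-3 + 2i), (-3 - 2i), (0 + 2i), (0 - 2i), (-3 + 3i), (-3 - 3i).
Their magnitudes are: 3.606, 3.606, 2, 2, 4.243, 4.243.
Zeros with |z| < R = 3.0: (0 + 2i), (0 - 2i).
Count = 2.
By the argument principle, (1/2πi) ∮_{|z|=R} p'(z)/p(z) dz equals exactly this count.

Number of zeros inside |z| < 3.0: 2.


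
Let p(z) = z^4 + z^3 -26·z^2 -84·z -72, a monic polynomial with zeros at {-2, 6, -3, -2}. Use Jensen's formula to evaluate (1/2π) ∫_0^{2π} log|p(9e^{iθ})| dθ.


Zeros: -3, -2, -2, 6; r = 9.
Inside |z| < r: -3, -2, -2, 6. Outside (|z| ≥ r): ∅.
p(0) = -72, so log|p(0)| = log(72) = 4.2767.
Apply Jensen: I(r) = log|p(0)| + Σ_k log(r/|z_k|), summed over zeros inside |z| < r.
  log(r/|z_k|) for z_k = -2: log(9/2) = 1.5041
  log(r/|z_k|) for z_k = 6: log(9/6) = 0.4055
  log(r/|z_k|) for z_k = -3: log(9/3) = 1.0986
  log(r/|z_k|) for z_k = -2: log(9/2) = 1.5041
Sum over inside zeros: 4.5122.
I(r) = log|p(0)| + (inside sum) = 4.2767 + 4.5122 = 8.7889.
Closed form (all zeros inside, monic): I(r) = n·log(r) = 4·log(9) = 8.7889. ✓

I(r) ≈ 8.7889.


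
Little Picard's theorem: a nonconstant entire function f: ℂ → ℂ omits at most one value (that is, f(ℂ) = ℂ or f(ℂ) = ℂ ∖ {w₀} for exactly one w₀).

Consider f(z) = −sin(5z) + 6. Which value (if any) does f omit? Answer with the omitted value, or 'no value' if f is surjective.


Little Picard bounds the complement of f(ℂ) to at most one point.
sin is entire and surjective onto ℂ: for every w ∈ ℂ, sin(ζ) = w has a solution ζ ∈ ℂ (e.g., via the complex inverse arcsin). With ζ = 5z this gives z = ζ/(5). Then -1·sin(5z) takes every value in -1·ℂ = ℂ, and adding 6 is a bijection of ℂ. So f is surjective and omits no value. (Note: only on the real line is sin bounded by [−1, 1].)

Omitted value: no value.


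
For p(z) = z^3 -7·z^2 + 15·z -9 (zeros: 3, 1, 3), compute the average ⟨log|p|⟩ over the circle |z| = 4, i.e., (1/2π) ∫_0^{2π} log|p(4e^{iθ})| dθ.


Zeros: 1, 3, 3; r = 4.
Inside |z| < r: 1, 3, 3. Outside (|z| ≥ r): ∅.
p(0) = -9, so log|p(0)| = log(9) = 2.1972.
Apply Jensen: I(r) = log|p(0)| + Σ_k log(r/|z_k|), summed over zeros inside |z| < r.
  log(r/|z_k|) for z_k = 3: log(4/3) = 0.2877
  log(r/|z_k|) for z_k = 1: log(4/1) = 1.3863
  log(r/|z_k|) for z_k = 3: log(4/3) = 0.2877
Sum over inside zeros: 1.9617.
I(r) = log|p(0)| + (inside sum) = 2.1972 + 1.9617 = 4.1589.
Closed form (all zeros inside, monic): I(r) = n·log(r) = 3·log(4) = 4.1589. ✓

I(r) ≈ 4.1589.


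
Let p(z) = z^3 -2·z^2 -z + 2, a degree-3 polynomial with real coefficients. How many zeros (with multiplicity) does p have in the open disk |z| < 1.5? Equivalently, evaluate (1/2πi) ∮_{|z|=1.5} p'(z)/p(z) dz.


The zeros of p are: 2, -1, 1.
Their magnitudes are: 2, 1, 1.
Zeros with |z| < R = 1.5: -1, 1.
Count = 2.
By the argument principle, (1/2πi) ∮_{|z|=R} p'(z)/p(z) dz equals exactly this count.

Number of zeros inside |z| < 1.5: 2.


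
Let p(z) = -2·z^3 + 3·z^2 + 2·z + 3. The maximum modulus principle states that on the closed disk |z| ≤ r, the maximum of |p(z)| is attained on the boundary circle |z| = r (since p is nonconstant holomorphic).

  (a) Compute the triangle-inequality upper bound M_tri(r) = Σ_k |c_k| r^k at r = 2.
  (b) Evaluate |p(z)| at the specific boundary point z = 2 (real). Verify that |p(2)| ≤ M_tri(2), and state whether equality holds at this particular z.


Coefficients: c_0 = 3, c_1 = 2, c_2 = 3, c_3 = -2. Radius r = 2.
Part (a). Triangle bound: M_tri(r) = Σ_k |c_k| r^k
  = |3|·2^0 + |2|·2^1 + |3|·2^2 + |-2|·2^3
  = 3 + 4 + 12 + 16 = 35.
This bounds M(r) := max_{|z|=r} |p(z)| from above; equality holds iff all terms c_k z^k can be made to align in phase at a single z on |z|=r.
Part (b). At z = 2 (real, on the circle |z| = r):
  p(2) = (3)·2^0 + (2)·2^1 + (3)·2^2 + (-2)·2^3 = 3.
  |p(2)| = 3.
Check: |p(2)| = 3 ≤ 35 = M_tri(2). ✓ Equality does not hold at z = 2 (the coefficients have mixed signs, so the terms do not all align in phase there).

M_tri(2) = 35; |p(2)| = 3; equality at z=2: no.


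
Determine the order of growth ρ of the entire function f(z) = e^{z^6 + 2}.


|e^{z^6 + 2}| = e^{Re(1·z^6) + 2} ≤ e^{1|z|^6 + 2} = e^{1r^6 + 2} on |z| = r, so ρ ≤ 6. Choosing z on |z|=r so that 1·z^6 is real positive (always possible by picking arg z appropriately) gives |f(z)| = e^{1r^6 + 2}, matching the bound. The additive constant 2 does not affect log log M(r) ~ 6·log r. Hence ρ = 6.
Therefore ρ = 6.

Order ρ = 6.


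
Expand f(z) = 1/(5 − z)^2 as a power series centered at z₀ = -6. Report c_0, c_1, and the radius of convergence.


Let w = z − z₀, so z = z₀ + w.
Then 5 − z = 5 − (z₀ + w) = (5 − z₀) − w = 11 − w.
f(z) = 1/(11 − w)^2 = (1/(11)^2) · (1 − w/(11))^{−2}.
By the binomial series (1−u)^{−2} = Σ_{n≥0} C(n+1, 1) u^n for |u|<1, with u = w/(11):
  c_n = C(n+1, 1) / (11)^(n+2).
  c_0 = 1/(11)^2 = 1/121.
  c_1 = 2/(11)^3 = 2/1331.
The series is valid for |w/d| < 1, i.e. |z − z₀| < |d|.
Radius of convergence: R = |5 − z₀| = |11| = 11 (distance from z₀ to the singularity z = 5).

c_0 = 1/121, c_1 = 2/1331; R = 11.


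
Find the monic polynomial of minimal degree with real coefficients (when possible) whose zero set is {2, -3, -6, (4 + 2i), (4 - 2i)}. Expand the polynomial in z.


The polynomial is p(z) = ∏_{α ∈ S} (z − α), where S = {2, -3, -6, (4 + 2i), (4 - 2i)}.
Expanding the product yields: p(z) = z^5 -z^4 -36·z^3 + 104·z^2 + 288·z -720.
Note conjugate pairs combine to real quadratics: (z − (4+2i))(z − (4−2i)) = z² − 8z + 20.
The resulting polynomial has degree 5 and real coefficients as required.

p(z) = z^5 -z^4 -36·z^3 + 104·z^2 + 288·z -720.


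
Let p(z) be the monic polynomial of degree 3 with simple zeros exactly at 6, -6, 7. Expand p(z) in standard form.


The polynomial is p(z) = ∏_{α ∈ S} (z − α), where S = {6, -6, 7}.
Expanding the product yields: p(z) = z^3 -7·z^2 -36·z + 252.
The resulting polynomial has degree 3 and real coefficients as required.

p(z) = z^3 -7·z^2 -36·z + 252.


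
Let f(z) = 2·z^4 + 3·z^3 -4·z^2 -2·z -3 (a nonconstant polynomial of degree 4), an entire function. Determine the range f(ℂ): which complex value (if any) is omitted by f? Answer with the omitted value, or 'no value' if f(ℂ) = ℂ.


Little Picard bounds the complement of f(ℂ) to at most one point.
For every w ∈ ℂ, the equation p(z) − w = 0 is a nonconstant polynomial in z and hence has at least one root by the fundamental theorem of algebra. So p is surjective onto ℂ, omitting no value.

Omitted value: no value.


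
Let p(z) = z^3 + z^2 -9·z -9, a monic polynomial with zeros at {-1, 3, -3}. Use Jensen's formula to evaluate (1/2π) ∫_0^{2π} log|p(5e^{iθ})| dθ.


Zeros: -3, -1, 3; r = 5.
Inside |z| < r: -3, -1, 3. Outside (|z| ≥ r): ∅.
p(0) = -9, so log|p(0)| = log(9) = 2.1972.
Apply Jensen: I(r) = log|p(0)| + Σ_k log(r/|z_k|), summed over zeros inside |z| < r.
  log(r/|z_k|) for z_k = -1: log(5/1) = 1.6094
  log(r/|z_k|) for z_k = 3: log(5/3) = 0.5108
  log(r/|z_k|) for z_k = -3: log(5/3) = 0.5108
Sum over inside zeros: 2.6311.
I(r) = log|p(0)| + (inside sum) = 2.1972 + 2.6311 = 4.8283.
Closed form (all zeros inside, monic): I(r) = n·log(r) = 3·log(5) = 4.8283. ✓

I(r) ≈ 4.8283.


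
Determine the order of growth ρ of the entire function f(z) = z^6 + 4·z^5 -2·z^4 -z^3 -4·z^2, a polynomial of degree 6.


|f(z)| ≤ Σ|c_k|·r^k = O(r^6) as r → ∞. Polynomial growth is O(e^{r^ε}) for every ε > 0 (since r^6/e^{r^ε} → 0), so ρ ≤ ε for all ε > 0, i.e. ρ = 0. Every nonconstant polynomial has order 0.
Therefore ρ = 0.

Order ρ = 0.


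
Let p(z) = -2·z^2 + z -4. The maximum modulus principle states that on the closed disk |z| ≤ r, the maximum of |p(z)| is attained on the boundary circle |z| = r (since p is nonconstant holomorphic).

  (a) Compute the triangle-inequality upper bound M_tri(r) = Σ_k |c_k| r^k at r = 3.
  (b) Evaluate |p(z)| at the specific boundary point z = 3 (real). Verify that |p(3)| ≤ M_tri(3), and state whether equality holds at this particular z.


Coefficients: c_0 = -4, c_1 = 1, c_2 = -2. Radius r = 3.
Part (a). Triangle bound: M_tri(r) = Σ_k |c_k| r^k
  = |-4|·3^0 + |1|·3^1 + |-2|·3^2
  = 4 + 3 + 18 = 25.
This bounds M(r) := max_{|z|=r} |p(z)| from above; equality holds iff all terms c_k z^k can be made to align in phase at a single z on |z|=r.
Part (b). At z = 3 (real, on the circle |z| = r):
  p(3) = (-4)·3^0 + (1)·3^1 + (-2)·3^2 = -19.
  |p(3)| = 19.
Check: |p(3)| = 19 ≤ 25 = M_tri(3). ✓ Equality does not hold at z = 3 (the coefficients have mixed signs, so the terms do not all align in phase there).

M_tri(3) = 25; |p(3)| = 19; equality at z=3: no.


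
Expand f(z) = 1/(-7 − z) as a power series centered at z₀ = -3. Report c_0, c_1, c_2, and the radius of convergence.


Let w = z − z₀, so z = z₀ + w.
Then -7 − z = -7 − (z₀ + w) = (-7 − z₀) − w = -4 − w.
f(z) = 1/(-4 − w) = (1/(-4)) · 1/(1 − w/(-4)) = Σ_{n≥0} w^n / (-4)^(n+1).
So c_n = 1/(-4)^(n+1):
  c_0 = 1/(-4)^1 = -1/4.
  c_1 = 1/(-4)^2 = 1/16.
  c_2 = 1/(-4)^3 = -1/64.
The series is valid for |w/d| < 1, i.e. |z − z₀| < |d|.
Radius of convergence: R = |-7 − z₀| = |-4| = 4 (distance from z₀ to the singularity z = -7).

c_0 = -1/4, c_1 = 1/16, c_2 = -1/64; R = 4.


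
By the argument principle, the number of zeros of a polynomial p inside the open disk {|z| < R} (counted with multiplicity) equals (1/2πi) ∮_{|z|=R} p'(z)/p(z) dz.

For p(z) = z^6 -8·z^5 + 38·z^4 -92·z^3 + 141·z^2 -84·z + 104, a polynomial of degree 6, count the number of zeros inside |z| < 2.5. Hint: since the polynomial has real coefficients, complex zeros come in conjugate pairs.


The zeros of p are: (2 + 2i), (2 - 2i), (0 + 1i), (0 - 1i), (2 + 3i), (2 - 3i).
Their magnitudes are: 2.828, 2.828, 1, 1, 3.606, 3.606.
Zeros with |z| < R = 2.5: (0 + 1i), (0 - 1i).
Count = 2.
By the argument principle, (1/2πi) ∮_{|z|=R} p'(z)/p(z) dz equals exactly this count.

Number of zeros inside |z| < 2.5: 2.
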